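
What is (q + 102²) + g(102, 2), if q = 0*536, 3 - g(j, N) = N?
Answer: 10405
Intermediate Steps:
g(j, N) = 3 - N
q = 0
(q + 102²) + g(102, 2) = (0 + 102²) + (3 - 1*2) = (0 + 10404) + (3 - 2) = 10404 + 1 = 10405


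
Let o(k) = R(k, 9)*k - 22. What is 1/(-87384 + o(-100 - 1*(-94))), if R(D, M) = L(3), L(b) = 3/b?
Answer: -1/87412 ≈ -1.1440e-5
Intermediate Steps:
R(D, M) = 1 (R(D, M) = 3/3 = 3*(⅓) = 1)
o(k) = -22 + k (o(k) = 1*k - 22 = k - 22 = -22 + k)
1/(-87384 + o(-100 - 1*(-94))) = 1/(-87384 + (-22 + (-100 - 1*(-94)))) = 1/(-87384 + (-22 + (-100 + 94))) = 1/(-87384 + (-22 - 6)) = 1/(-87384 - 28) = 1/(-87412) = -1/87412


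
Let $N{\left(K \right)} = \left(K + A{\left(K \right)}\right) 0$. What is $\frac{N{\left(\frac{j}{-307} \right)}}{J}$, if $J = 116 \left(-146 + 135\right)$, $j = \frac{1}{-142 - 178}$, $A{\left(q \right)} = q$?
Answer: $0$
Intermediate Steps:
$j = - \frac{1}{320}$ ($j = \frac{1}{-320} = - \frac{1}{320} \approx -0.003125$)
$N{\left(K \right)} = 0$ ($N{\left(K \right)} = \left(K + K\right) 0 = 2 K 0 = 0$)
$J = -1276$ ($J = 116 \left(-11\right) = -1276$)
$\frac{N{\left(\frac{j}{-307} \right)}}{J} = \frac{0}{-1276} = 0 \left(- \frac{1}{1276}\right) = 0$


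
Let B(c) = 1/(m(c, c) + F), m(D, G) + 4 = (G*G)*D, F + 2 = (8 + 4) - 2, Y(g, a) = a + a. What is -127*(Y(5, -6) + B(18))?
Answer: 8893937/5836 ≈ 1524.0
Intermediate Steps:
Y(g, a) = 2*a
F = 8 (F = -2 + ((8 + 4) - 2) = -2 + (12 - 2) = -2 + 10 = 8)
m(D, G) = -4 + D*G**2 (m(D, G) = -4 + (G*G)*D = -4 + G**2*D = -4 + D*G**2)
B(c) = 1/(4 + c**3) (B(c) = 1/((-4 + c*c**2) + 8) = 1/((-4 + c**3) + 8) = 1/(4 + c**3))
-127*(Y(5, -6) + B(18)) = -127*(2*(-6) + 1/(4 + 18**3)) = -127*(-12 + 1/(4 + 5832)) = -127*(-12 + 1/5836) = -127*(-70031/5836) = 8893937/5836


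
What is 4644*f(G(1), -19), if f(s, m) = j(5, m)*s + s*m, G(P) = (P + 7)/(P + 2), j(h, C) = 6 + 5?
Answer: -99072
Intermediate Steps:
j(h, C) = 11
G(P) = (7 + P)/(2 + P)
f(s, m) = 11*s + m*s (f(s, m) = 11*s + s*m = 11*s + m*s)
4644*f(G(1), -19) = 4644*(((7 + 1)/(2 + 1))*(11 - 19)) = 4644*((8/3)*(-8)) = 4644*(-64/3) = -99072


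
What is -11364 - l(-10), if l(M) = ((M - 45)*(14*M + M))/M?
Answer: -10539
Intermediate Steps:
l(M) = -675 + 15*M (l(M) = ((-45 + M)*(15*M))/M = (15*M*(-45 + M))/M = -675 + 15*M)
-11364 - l(-10) = -11364 - (-675 + 15*(-10)) = -11364 - (-675 - 150) = -11364 - 1*(-825) = -11364 + 825 = -10539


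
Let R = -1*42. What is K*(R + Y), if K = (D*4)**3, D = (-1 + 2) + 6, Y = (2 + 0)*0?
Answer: -921984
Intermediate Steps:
Y = 0 (Y = 2*0 = 0)
D = 7 (D = 1 + 6 = 7)
R = -42
K = 21952 (K = (7*4)**3 = 28**3 = 21952)
K*(R + Y) = 21952*(-42 + 0) = 21952*(-42) = -921984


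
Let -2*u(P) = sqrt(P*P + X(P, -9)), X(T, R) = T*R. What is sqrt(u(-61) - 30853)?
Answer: sqrt(-123412 - 2*sqrt(4270))/2 ≈ 175.74*I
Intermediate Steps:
X(T, R) = R*T
u(P) = -sqrt(P**2 - 9*P)/2 (u(P) = -sqrt(P*P - 9*P)/2 = -sqrt(P**2 - 9*P)/2)
sqrt(u(-61) - 30853) = sqrt(-sqrt(4270)/2 - 30853) = sqrt(-30853 - sqrt(4270)/2)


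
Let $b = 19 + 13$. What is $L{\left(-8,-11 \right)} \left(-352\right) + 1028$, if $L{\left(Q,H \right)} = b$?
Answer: $-10236$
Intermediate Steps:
$b = 32$
$L{\left(Q,H \right)} = 32$
$L{\left(-8,-11 \right)} \left(-352\right) + 1028 = 32 \left(-352\right) + 1028 = -11264 + 1028 = -10236$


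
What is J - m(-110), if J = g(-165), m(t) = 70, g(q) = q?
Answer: -235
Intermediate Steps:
J = -165
J - m(-110) = -165 - 1*70 = -165 - 70 = -235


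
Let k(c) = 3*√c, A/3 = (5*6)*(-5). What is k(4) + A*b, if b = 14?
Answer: -6294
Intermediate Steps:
A = -450 (A = 3*((5*6)*(-5)) = 3*(30*(-5)) = 3*(-150) = -450)
k(4) + A*b = 3*√4 - 450*14 = 3*2 - 6300 = 6 - 6300 = -6294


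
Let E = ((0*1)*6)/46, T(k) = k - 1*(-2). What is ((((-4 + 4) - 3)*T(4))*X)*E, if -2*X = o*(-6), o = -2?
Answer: 0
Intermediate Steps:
T(k) = 2 + k (T(k) = k + 2 = 2 + k)
X = -6 (X = -(-1)*(-6) = -½*12 = -6)
E = 0 (E = (0*6)*(1/46) = 0*(1/46) = 0)
((((-4 + 4) - 3)*T(4))*X)*E = ((((-4 + 4) - 3)*(2 + 4))*(-6))*0 = (((0 - 3)*6)*(-6))*0 = (-3*6*(-6))*0 = -18*(-6)*0 = 108*0 = 0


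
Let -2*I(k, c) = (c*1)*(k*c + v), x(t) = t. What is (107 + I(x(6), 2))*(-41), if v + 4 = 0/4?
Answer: -4059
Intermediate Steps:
v = -4 (v = -4 + 0/4 = -4 + 0*(1/4) = -4 + 0 = -4)
I(k, c) = -c*(-4 + c*k)/2 (I(k, c) = -c*1*(k*c - 4)/2 = -c*(c*k - 4)/2 = -c*(-4 + c*k)/2)
(107 + I(x(6), 2))*(-41) = (107 + (1/2)*2*(4 - 1*2*6))*(-41) = (107 + (1/2)*2*(4 - 12))*(-41) = (107 + (1/2)*2*(-8))*(-41) = (107 - 8)*(-41) = 99*(-41) = -4059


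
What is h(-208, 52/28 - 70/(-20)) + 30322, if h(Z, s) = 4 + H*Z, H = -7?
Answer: 31782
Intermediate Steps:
h(Z, s) = 4 - 7*Z
h(-208, 52/28 - 70/(-20)) + 30322 = (4 - 7*(-208)) + 30322 = (4 + 1456) + 30322 = 1460 + 30322 = 31782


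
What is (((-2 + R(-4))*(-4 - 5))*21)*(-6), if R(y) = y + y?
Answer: -11340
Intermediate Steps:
R(y) = 2*y
(((-2 + R(-4))*(-4 - 5))*21)*(-6) = (((-2 + 2*(-4))*(-4 - 5))*21)*(-6) = (((-2 - 8)*(-9))*21)*(-6) = (-10*(-9)*21)*(-6) = (90*21)*(-6) = 1890*(-6) = -11340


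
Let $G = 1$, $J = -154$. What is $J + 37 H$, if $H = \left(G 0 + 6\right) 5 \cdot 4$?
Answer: $4286$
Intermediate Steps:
$H = 120$ ($H = \left(1 \cdot 0 + 6\right) 5 \cdot 4 = \left(0 + 6\right) 5 \cdot 4 = 6 \cdot 5 \cdot 4 = 30 \cdot 4 = 120$)
$J + 37 H = -154 + 37 \cdot 120 = -154 + 4440 = 4286$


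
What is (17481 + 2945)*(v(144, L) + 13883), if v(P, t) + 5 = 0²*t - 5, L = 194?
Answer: 283369898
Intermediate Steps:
v(P, t) = -10 (v(P, t) = -5 + (0²*t - 5) = -5 + (0*t - 5) = -5 + (0 - 5) = -5 - 5 = -10)
(17481 + 2945)*(v(144, L) + 13883) = (17481 + 2945)*(-10 + 13883) = 20426*13873 = 283369898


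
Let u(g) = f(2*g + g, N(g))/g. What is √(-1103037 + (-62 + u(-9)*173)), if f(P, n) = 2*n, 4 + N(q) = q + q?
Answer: I*√9920279/3 ≈ 1049.9*I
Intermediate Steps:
N(q) = -4 + 2*q (N(q) = -4 + (q + q) = -4 + 2*q)
u(g) = (-8 + 4*g)/g (u(g) = (2*(-4 + 2*g))/g = (-8 + 4*g)/g)
√(-1103037 + (-62 + u(-9)*173)) = √(-1103037 + (-62 + (4 - 8/(-9))*173)) = √(-1103037 + (-62 + (4 - 8*(-⅑))*173)) = √(-1103037 + (-62 + (4 + 8/9)*173)) = √(-1103037 + (-62 + (44/9)*173)) = √(-1103037 + (-62 + 7612/9)) = √(-1103037 + 7054/9) = √(-9920279/9) = I*√9920279/3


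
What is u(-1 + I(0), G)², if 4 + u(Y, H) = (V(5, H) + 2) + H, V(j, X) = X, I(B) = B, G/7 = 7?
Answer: 9216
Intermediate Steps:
G = 49 (G = 7*7 = 49)
u(Y, H) = -2 + 2*H (u(Y, H) = -4 + ((H + 2) + H) = -4 + ((2 + H) + H) = -4 + (2 + 2*H) = -2 + 2*H)
u(-1 + I(0), G)² = (-2 + 2*49)² = (-2 + 98)² = 96² = 9216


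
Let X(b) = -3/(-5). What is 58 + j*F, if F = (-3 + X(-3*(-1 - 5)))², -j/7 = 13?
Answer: -11654/25 ≈ -466.16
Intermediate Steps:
j = -91 (j = -7*13 = -91)
X(b) = ⅗ (X(b) = -3*(-⅕) = ⅗)
F = 144/25 (F = (-3 + ⅗)² = (-12/5)² = 144/25 ≈ 5.7600)
58 + j*F = 58 - 91*144/25 = 58 - 13104/25 = -11654/25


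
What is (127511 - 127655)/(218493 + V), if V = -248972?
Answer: 144/30479 ≈ 0.0047246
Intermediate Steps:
(127511 - 127655)/(218493 + V) = (127511 - 127655)/(218493 - 248972) = -144/(-30479) = -144*(-1/30479) = 144/30479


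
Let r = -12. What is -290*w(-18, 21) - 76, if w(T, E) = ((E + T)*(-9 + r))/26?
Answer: 8147/13 ≈ 626.69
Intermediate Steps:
w(T, E) = -21*E/26 - 21*T/26 (w(T, E) = ((E + T)*(-9 - 12))/26 = ((E + T)*(-21))*(1/26) = (-21*E - 21*T)*(1/26) = -21*E/26 - 21*T/26)
-290*w(-18, 21) - 76 = -290*(-21/26*21 - 21/26*(-18)) - 76 = -290*(-441/26 + 189/13) - 76 = -290*(-63/26) - 76 = 9135/13 - 76 = 8147/13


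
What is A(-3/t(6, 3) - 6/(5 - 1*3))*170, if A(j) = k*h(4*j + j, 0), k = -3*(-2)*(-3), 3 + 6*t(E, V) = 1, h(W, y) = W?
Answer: -91800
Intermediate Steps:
t(E, V) = -⅓ (t(E, V) = -½ + (⅙)*1 = -½ + ⅙ = -⅓)
k = -18 (k = 6*(-3) = -18)
A(j) = -90*j (A(j) = -18*(4*j + j) = -90*j)
A(-3/t(6, 3) - 6/(5 - 1*3))*170 = -90*(-3/(-⅓) - 6/(5 - 1*3))*170 = -90*(-3*(-3) - 6/(5 - 3))*170 = -90*(9 - 6/2)*170 = -90*(9 - 6*½)*170 = -90*(9 - 3)*170 = -90*6*170 = -540*170 = -91800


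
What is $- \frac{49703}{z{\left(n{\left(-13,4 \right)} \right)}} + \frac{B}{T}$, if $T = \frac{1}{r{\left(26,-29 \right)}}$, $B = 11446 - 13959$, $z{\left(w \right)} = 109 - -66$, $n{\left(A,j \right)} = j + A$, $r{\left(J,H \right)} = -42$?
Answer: $\frac{18420847}{175} \approx 1.0526 \cdot 10^{5}$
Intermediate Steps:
$n{\left(A,j \right)} = A + j$
$z{\left(w \right)} = 175$ ($z{\left(w \right)} = 109 + 66 = 175$)
$B = -2513$ ($B = 11446 - 13959 = -2513$)
$T = - \frac{1}{42}$ ($T = \frac{1}{-42} = - \frac{1}{42} \approx -0.02381$)
$- \frac{49703}{z{\left(n{\left(-13,4 \right)} \right)}} + \frac{B}{T} = - \frac{49703}{175} - \frac{2513}{- \frac{1}{42}} = \left(-49703\right) \frac{1}{175} - -105546 = - \frac{49703}{175} + 105546 = \frac{18420847}{175}$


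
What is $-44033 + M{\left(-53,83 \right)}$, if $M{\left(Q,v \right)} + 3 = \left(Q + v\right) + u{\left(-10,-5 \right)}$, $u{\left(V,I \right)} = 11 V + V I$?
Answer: $-44066$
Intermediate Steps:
$u{\left(V,I \right)} = 11 V + I V$
$M{\left(Q,v \right)} = -63 + Q + v$ ($M{\left(Q,v \right)} = -3 - \left(- Q - v + 10 \left(11 - 5\right)\right) = -3 - \left(60 - Q - v\right) = -3 + \left(-60 + Q + v\right) = -63 + Q + v$)
$-44033 + M{\left(-53,83 \right)} = -44033 - 33 = -44066$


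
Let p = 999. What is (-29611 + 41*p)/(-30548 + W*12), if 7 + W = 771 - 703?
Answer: -2837/7454 ≈ -0.38060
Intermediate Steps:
W = 61 (W = -7 + (771 - 703) = -7 + 68 = 61)
(-29611 + 41*p)/(-30548 + W*12) = (-29611 + 41*999)/(-30548 + 61*12) = (-29611 + 40959)/(-30548 + 732) = 11348/(-29816) = 11348*(-1/29816) = -2837/7454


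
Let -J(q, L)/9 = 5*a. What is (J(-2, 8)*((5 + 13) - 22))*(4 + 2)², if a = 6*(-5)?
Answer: -194400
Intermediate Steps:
a = -30
J(q, L) = 1350 (J(q, L) = -45*(-30) = -9*(-150) = 1350)
(J(-2, 8)*((5 + 13) - 22))*(4 + 2)² = (1350*((5 + 13) - 22))*(4 + 2)² = (1350*(18 - 22))*6² = (1350*(-4))*36 = -5400*36 = -194400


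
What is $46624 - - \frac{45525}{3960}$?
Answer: $\frac{12311771}{264} \approx 46636.0$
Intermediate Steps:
$46624 - - \frac{45525}{3960} = 46624 - \left(-45525\right) \frac{1}{3960} = 46624 - - \frac{3035}{264} = 46624 + \frac{3035}{264} = \frac{12311771}{264}$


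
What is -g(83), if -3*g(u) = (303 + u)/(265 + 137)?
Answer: 193/603 ≈ 0.32007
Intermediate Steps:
g(u) = -101/402 - u/1206 (g(u) = -(303 + u)/(3*(265 + 137)) = -(303 + u)/(3*402) = -(101/134 + u/402)/3 = -101/402 - u/1206)
-g(83) = -(-101/402 - 1/1206*83) = -(-101/402 - 83/1206) = -1*(-193/603) = 193/603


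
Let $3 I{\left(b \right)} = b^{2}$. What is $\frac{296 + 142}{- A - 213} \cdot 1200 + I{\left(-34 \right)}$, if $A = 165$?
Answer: $- \frac{7036}{7} \approx -1005.1$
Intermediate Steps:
$I{\left(b \right)} = \frac{b^{2}}{3}$
$\frac{296 + 142}{- A - 213} \cdot 1200 + I{\left(-34 \right)} = \frac{296 + 142}{\left(-1\right) 165 - 213} \cdot 1200 + \frac{\left(-34\right)^{2}}{3} = \frac{438}{-165 - 213} \cdot 1200 + \frac{1}{3} \cdot 1156 = \frac{438}{-378} \cdot 1200 + \frac{1156}{3} = 438 \left(- \frac{1}{378}\right) 1200 + \frac{1156}{3} = \left(- \frac{73}{63}\right) 1200 + \frac{1156}{3} = - \frac{29200}{21} + \frac{1156}{3} = - \frac{7036}{7}$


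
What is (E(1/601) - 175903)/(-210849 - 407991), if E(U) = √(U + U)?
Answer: 175903/618840 - √1202/371922840 ≈ 0.28425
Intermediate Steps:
E(U) = √2*√U (E(U) = √(2*U) = √2*√U)
(E(1/601) - 175903)/(-210849 - 407991) = (√2*√(1/601) - 175903)/(-210849 - 407991) = (√2*√(1/601) - 175903)/(-618840) = (√2*(√601/601) - 175903)*(-1/618840) = (√1202/601 - 175903)*(-1/618840) = (-175903 + √1202/601)*(-1/618840) = 175903/618840 - √1202/371922840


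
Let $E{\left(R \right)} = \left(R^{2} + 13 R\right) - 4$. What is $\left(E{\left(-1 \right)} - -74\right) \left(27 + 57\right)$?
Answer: $4872$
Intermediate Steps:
$E{\left(R \right)} = -4 + R^{2} + 13 R$
$\left(E{\left(-1 \right)} - -74\right) \left(27 + 57\right) = \left(\left(-4 + \left(-1\right)^{2} + 13 \left(-1\right)\right) - -74\right) \left(27 + 57\right) = \left(\left(-4 + 1 - 13\right) + 74\right) 84 = \left(-16 + 74\right) 84 = 58 \cdot 84 = 4872$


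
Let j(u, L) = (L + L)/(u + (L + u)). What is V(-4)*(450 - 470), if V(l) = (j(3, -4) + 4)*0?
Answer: 0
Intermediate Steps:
j(u, L) = 2*L/(L + 2*u) (j(u, L) = (2*L)/(L + 2*u) = 2*L/(L + 2*u))
V(l) = 0 (V(l) = (2*(-4)/(-4 + 2*3) + 4)*0 = (2*(-4)/(-4 + 6) + 4)*0 = (2*(-4)/2 + 4)*0 = (2*(-4)*(1/2) + 4)*0 = (-4 + 4)*0 = 0*0 = 0)
V(-4)*(450 - 470) = 0*(450 - 470) = 0*(-20) = 0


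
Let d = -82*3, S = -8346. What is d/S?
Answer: 41/1391 ≈ 0.029475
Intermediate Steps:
d = -246
d/S = -246/(-8346) = -246*(-1/8346) = 41/1391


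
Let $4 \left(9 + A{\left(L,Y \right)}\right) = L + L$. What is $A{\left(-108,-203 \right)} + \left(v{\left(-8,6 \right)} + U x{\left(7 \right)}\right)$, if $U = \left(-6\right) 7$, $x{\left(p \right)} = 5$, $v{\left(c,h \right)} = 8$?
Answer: $-265$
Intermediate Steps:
$U = -42$
$A{\left(L,Y \right)} = -9 + \frac{L}{2}$ ($A{\left(L,Y \right)} = -9 + \frac{L + L}{4} = -9 + \frac{2 L}{4} = -9 + \frac{L}{2}$)
$A{\left(-108,-203 \right)} + \left(v{\left(-8,6 \right)} + U x{\left(7 \right)}\right) = \left(-9 + \frac{1}{2} \left(-108\right)\right) + \left(8 - 210\right) = \left(-9 - 54\right) + \left(8 - 210\right) = -63 - 202 = -265$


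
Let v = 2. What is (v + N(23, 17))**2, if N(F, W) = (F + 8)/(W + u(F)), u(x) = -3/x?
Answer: 2217121/150544 ≈ 14.727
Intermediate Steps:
N(F, W) = (8 + F)/(W - 3/F) (N(F, W) = (F + 8)/(W - 3/F) = (8 + F)/(W - 3/F))
(v + N(23, 17))**2 = (2 + 23*(8 + 23)/(-3 + 23*17))**2 = (2 + 23*31/(-3 + 391))**2 = (2 + 23*31/388)**2 = (2 + 23*(1/388)*31)**2 = (2 + 713/388)**2 = (1489/388)**2 = 2217121/150544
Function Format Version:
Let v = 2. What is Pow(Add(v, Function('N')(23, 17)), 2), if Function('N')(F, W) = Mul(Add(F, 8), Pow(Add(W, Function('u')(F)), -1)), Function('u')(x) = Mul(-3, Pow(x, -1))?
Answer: Rational(2217121, 150544) ≈ 14.727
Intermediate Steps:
Function('N')(F, W) = Mul(Pow(Add(W, Mul(-3, Pow(F, -1))), -1), Add(8, F)) (Function('N')(F, W) = Mul(Add(F, 8), Pow(Add(W, Mul(-3, Pow(F, -1))), -1)) = Mul(Add(8, F), Pow(Add(W, Mul(-3, Pow(F, -1))), -1)) = Mul(Pow(Add(W, Mul(-3, Pow(F, -1))), -1), Add(8, F)))
Pow(Add(v, Function('N')(23, 17)), 2) = Pow(Add(2, Mul(23, Pow(Add(-3, Mul(23, 17)), -1), Add(8, 23))), 2) = Pow(Add(2, Mul(23, Pow(Add(-3, 391), -1), 31)), 2) = Pow(Add(2, Mul(23, Pow(388, -1), 31)), 2) = Pow(Add(2, Mul(23, Rational(1, 388), 31)), 2) = Pow(Add(2, Rational(713, 388)), 2) = Pow(Rational(1489, 388), 2) = Rational(2217121, 150544)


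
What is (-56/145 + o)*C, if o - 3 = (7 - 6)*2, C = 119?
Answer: 79611/145 ≈ 549.04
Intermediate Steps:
o = 5 (o = 3 + (7 - 6)*2 = 3 + 1*2 = 3 + 2 = 5)
(-56/145 + o)*C = (-56/145 + 5)*119 = (669/145)*119 = 79611/145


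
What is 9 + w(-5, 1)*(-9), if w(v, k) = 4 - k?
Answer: -18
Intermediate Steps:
9 + w(-5, 1)*(-9) = 9 + (4 - 1*1)*(-9) = 9 + (4 - 1)*(-9) = 9 + 3*(-9) = 9 - 27 = -18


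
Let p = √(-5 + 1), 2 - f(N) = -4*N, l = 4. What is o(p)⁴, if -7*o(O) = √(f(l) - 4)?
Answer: 4/49 ≈ 0.081633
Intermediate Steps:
f(N) = 2 + 4*N (f(N) = 2 - (-4)*N = 2 + 4*N)
p = 2*I (p = √(-4) = 2*I ≈ 2.0*I)
o(O) = -√14/7 (o(O) = -√((2 + 4*4) - 4)/7 = -√((2 + 16) - 4)/7 = -√(18 - 4)/7 = -√14/7)
o(p)⁴ = (-√14/7)⁴ = 4/49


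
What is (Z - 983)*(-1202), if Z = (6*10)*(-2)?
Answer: 1325806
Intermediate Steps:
Z = -120 (Z = 60*(-2) = -120)
(Z - 983)*(-1202) = (-120 - 983)*(-1202) = -1103*(-1202) = 1325806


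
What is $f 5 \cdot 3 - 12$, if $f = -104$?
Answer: $-1572$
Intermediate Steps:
$f 5 \cdot 3 - 12 = - 104 \cdot 5 \cdot 3 - 12 = \left(-104\right) 15 - 12 = -1560 - 12 = -1572$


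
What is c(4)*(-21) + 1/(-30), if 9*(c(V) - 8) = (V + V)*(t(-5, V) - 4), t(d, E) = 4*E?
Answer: -11761/30 ≈ -392.03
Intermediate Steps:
c(V) = 8 + 2*V*(-4 + 4*V)/9 (c(V) = 8 + ((V + V)*(4*V - 4))/9 = 8 + ((2*V)*(-4 + 4*V))/9 = 8 + (2*V*(-4 + 4*V))/9 = 8 + 2*V*(-4 + 4*V)/9)
c(4)*(-21) + 1/(-30) = (8 - 8/9*4 + (8/9)*4**2)*(-21) + 1/(-30) = (8 - 32/9 + (8/9)*16)*(-21) - 1/30 = (8 - 32/9 + 128/9)*(-21) - 1/30 = (56/3)*(-21) - 1/30 = -392 - 1/30 = -11761/30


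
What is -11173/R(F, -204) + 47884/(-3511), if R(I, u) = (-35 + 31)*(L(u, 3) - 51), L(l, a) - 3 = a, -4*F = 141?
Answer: -47847523/631980 ≈ -75.710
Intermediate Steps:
F = -141/4 (F = -1/4*141 = -141/4 ≈ -35.250)
L(l, a) = 3 + a
R(I, u) = 180 (R(I, u) = (-35 + 31)*((3 + 3) - 51) = -4*(6 - 51) = -4*(-45) = 180)
-11173/R(F, -204) + 47884/(-3511) = -11173/180 + 47884/(-3511) = -11173*1/180 + 47884*(-1/3511) = -11173/180 - 47884/3511 = -47847523/631980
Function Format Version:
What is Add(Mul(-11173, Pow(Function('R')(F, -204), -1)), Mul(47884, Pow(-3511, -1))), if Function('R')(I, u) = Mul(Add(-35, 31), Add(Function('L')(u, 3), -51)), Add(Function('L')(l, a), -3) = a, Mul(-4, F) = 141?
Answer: Rational(-47847523, 631980) ≈ -75.710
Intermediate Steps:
F = Rational(-141, 4) (F = Mul(Rational(-1, 4), 141) = Rational(-141, 4) ≈ -35.250)
Function('L')(l, a) = Add(3, a)
Function('R')(I, u) = 180 (Function('R')(I, u) = Mul(Add(-35, 31), Add(Add(3, 3), -51)) = Mul(-4, Add(6, -51)) = Mul(-4, -45) = 180)
Add(Mul(-11173, Pow(Function('R')(F, -204), -1)), Mul(47884, Pow(-3511, -1))) = Add(Mul(-11173, Pow(180, -1)), Mul(47884, Pow(-3511, -1))) = Add(Mul(-11173, Rational(1, 180)), Mul(47884, Rational(-1, 3511))) = Add(Rational(-11173, 180), Rational(-47884, 3511)) = Rational(-47847523, 631980)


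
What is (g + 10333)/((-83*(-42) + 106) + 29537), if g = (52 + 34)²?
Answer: 17729/33129 ≈ 0.53515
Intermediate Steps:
g = 7396 (g = 86² = 7396)
(g + 10333)/((-83*(-42) + 106) + 29537) = (7396 + 10333)/((-83*(-42) + 106) + 29537) = 17729/((3486 + 106) + 29537) = 17729/(3592 + 29537) = 17729/33129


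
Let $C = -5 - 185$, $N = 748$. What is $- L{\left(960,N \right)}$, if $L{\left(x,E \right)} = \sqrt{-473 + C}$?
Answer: $- i \sqrt{663} \approx - 25.749 i$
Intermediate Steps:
$C = -190$ ($C = -5 - 185 = -190$)
$L{\left(x,E \right)} = i \sqrt{663}$ ($L{\left(x,E \right)} = \sqrt{-473 - 190} = \sqrt{-663} = i \sqrt{663}$)
$- L{\left(960,N \right)} = - i \sqrt{663}$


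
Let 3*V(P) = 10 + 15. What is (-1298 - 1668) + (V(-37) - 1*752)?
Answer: -11129/3 ≈ -3709.7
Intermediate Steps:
V(P) = 25/3 (V(P) = (10 + 15)/3 = (⅓)*25 = 25/3)
(-1298 - 1668) + (V(-37) - 1*752) = (-1298 - 1668) + (25/3 - 1*752) = -2966 + (25/3 - 752) = -2966 - 2231/3 = -11129/3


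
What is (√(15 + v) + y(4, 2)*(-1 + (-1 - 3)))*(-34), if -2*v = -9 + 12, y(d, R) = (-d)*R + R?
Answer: -1020 - 51*√6 ≈ -1144.9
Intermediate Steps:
y(d, R) = R - R*d (y(d, R) = -R*d + R = R - R*d)
v = -3/2 (v = -(-9 + 12)/2 = -½*3 = -3/2 ≈ -1.5000)
(√(15 + v) + y(4, 2)*(-1 + (-1 - 3)))*(-34) = (√(15 - 3/2) + (2*(1 - 1*4))*(-1 + (-1 - 3)))*(-34) = (√(27/2) + (2*(1 - 4))*(-1 - 4))*(-34) = (3*√6/2 + (2*(-3))*(-5))*(-34) = (3*√6/2 - 6*(-5))*(-34) = (3*√6/2 + 30)*(-34) = (30 + 3*√6/2)*(-34) = -1020 - 51*√6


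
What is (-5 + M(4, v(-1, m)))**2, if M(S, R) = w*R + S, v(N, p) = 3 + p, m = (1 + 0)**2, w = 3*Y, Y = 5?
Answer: 3481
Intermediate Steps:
w = 15 (w = 3*5 = 15)
m = 1 (m = 1**2 = 1)
M(S, R) = S + 15*R (M(S, R) = 15*R + S = S + 15*R)
(-5 + M(4, v(-1, m)))**2 = (-5 + (4 + 15*(3 + 1)))**2 = (-5 + (4 + 15*4))**2 = (-5 + (4 + 60))**2 = (-5 + 64)**2 = 59**2 = 3481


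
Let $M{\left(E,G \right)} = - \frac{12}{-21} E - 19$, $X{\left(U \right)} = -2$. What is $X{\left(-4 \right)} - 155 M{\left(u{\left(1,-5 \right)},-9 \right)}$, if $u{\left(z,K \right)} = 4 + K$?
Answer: $\frac{21221}{7} \approx 3031.6$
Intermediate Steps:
$M{\left(E,G \right)} = -19 + \frac{4 E}{7}$ ($M{\left(E,G \right)} = \left(-12\right) \left(- \frac{1}{21}\right) E - 19 = \frac{4 E}{7} - 19 = -19 + \frac{4 E}{7}$)
$X{\left(-4 \right)} - 155 M{\left(u{\left(1,-5 \right)},-9 \right)} = -2 - 155 \left(-19 + \frac{4 \left(4 - 5\right)}{7}\right) = -2 - 155 \left(-19 + \frac{4}{7} \left(-1\right)\right) = -2 - 155 \left(-19 - \frac{4}{7}\right) = -2 - - \frac{21235}{7} = -2 + \frac{21235}{7} = \frac{21221}{7}$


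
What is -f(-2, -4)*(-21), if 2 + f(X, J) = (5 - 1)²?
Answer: 294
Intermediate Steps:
f(X, J) = 14 (f(X, J) = -2 + (5 - 1)² = -2 + 4² = -2 + 16 = 14)
-f(-2, -4)*(-21) = -1*14*(-21) = -14*(-21) = 294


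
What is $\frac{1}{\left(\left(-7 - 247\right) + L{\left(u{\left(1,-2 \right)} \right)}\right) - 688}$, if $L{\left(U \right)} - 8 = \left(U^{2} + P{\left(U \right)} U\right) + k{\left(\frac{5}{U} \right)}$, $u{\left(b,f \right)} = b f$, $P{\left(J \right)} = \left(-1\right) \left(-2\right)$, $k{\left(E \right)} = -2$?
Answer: $- \frac{1}{936} \approx -0.0010684$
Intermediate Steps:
$P{\left(J \right)} = 2$
$L{\left(U \right)} = 6 + U^{2} + 2 U$ ($L{\left(U \right)} = 8 - \left(2 - U^{2} - 2 U\right) = 8 + \left(-2 + U^{2} + 2 U\right) = 6 + U^{2} + 2 U$)
$\frac{1}{\left(\left(-7 - 247\right) + L{\left(u{\left(1,-2 \right)} \right)}\right) - 688} = \frac{1}{\left(\left(-7 - 247\right) + \left(6 + \left(1 \left(-2\right)\right)^{2} + 2 \cdot 1 \left(-2\right)\right)\right) - 688} = \frac{1}{\left(-254 + \left(6 + \left(-2\right)^{2} + 2 \left(-2\right)\right)\right) - 688} = \frac{1}{\left(-254 + \left(6 + 4 - 4\right)\right) - 688} = \frac{1}{\left(-254 + 6\right) - 688} = \frac{1}{-248 - 688} = \frac{1}{-936} = - \frac{1}{936}$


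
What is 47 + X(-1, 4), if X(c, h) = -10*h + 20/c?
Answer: -13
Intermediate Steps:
47 + X(-1, 4) = 47 + (-10*4 + 20/(-1)) = 47 + (-40 + 20*(-1)) = 47 + (-40 - 20) = 47 - 60 = -13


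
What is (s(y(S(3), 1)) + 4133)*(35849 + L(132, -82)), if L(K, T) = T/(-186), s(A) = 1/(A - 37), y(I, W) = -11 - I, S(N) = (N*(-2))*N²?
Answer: 41339908201/279 ≈ 1.4817e+8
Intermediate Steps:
S(N) = -2*N³ (S(N) = (-2*N)*N² = -2*N³)
s(A) = 1/(-37 + A)
L(K, T) = -T/186 (L(K, T) = T*(-1/186) = -T/186)
(s(y(S(3), 1)) + 4133)*(35849 + L(132, -82)) = (1/(-37 + (-11 - (-2)*3³)) + 4133)*(35849 - 1/186*(-82)) = (1/(-37 + (-11 - (-2)*27)) + 4133)*(35849 + 41/93) = (1/(-37 + (-11 - 1*(-54))) + 4133)*(3333998/93) = (1/(-37 + (-11 + 54)) + 4133)*(3333998/93) = (1/(-37 + 43) + 4133)*(3333998/93) = (1/6 + 4133)*(3333998/93) = (⅙ + 4133)*(3333998/93) = (24799/6)*(3333998/93) = 41339908201/279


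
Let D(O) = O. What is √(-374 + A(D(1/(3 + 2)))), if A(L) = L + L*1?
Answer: 2*I*√2335/5 ≈ 19.329*I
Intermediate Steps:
A(L) = 2*L (A(L) = L + L = 2*L)
√(-374 + A(D(1/(3 + 2)))) = √(-374 + 2/(3 + 2)) = √(-374 + 2/5) = √(-374 + 2*(⅕)) = √(-374 + ⅖) = √(-1868/5) = 2*I*√2335/5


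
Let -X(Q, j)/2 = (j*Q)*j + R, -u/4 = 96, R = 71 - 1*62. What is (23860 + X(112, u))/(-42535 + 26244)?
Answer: 33006302/16291 ≈ 2026.0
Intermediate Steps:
R = 9 (R = 71 - 62 = 9)
u = -384 (u = -4*96 = -384)
X(Q, j) = -18 - 2*Q*j² (X(Q, j) = -2*((j*Q)*j + 9) = -2*((Q*j)*j + 9) = -2*(Q*j² + 9) = -2*(9 + Q*j²) = -18 - 2*Q*j²)
(23860 + X(112, u))/(-42535 + 26244) = (23860 + (-18 - 2*112*(-384)²))/(-42535 + 26244) = (23860 + (-18 - 2*112*147456))/(-16291) = (23860 + (-18 - 33030144))*(-1/16291) = (23860 - 33030162)*(-1/16291) = -33006302*(-1/16291) = 33006302/16291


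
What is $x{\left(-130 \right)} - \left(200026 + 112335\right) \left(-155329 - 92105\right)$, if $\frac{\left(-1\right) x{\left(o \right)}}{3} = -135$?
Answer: $77288732079$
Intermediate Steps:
$x{\left(o \right)} = 405$ ($x{\left(o \right)} = \left(-3\right) \left(-135\right) = 405$)
$x{\left(-130 \right)} - \left(200026 + 112335\right) \left(-155329 - 92105\right) = 405 - \left(200026 + 112335\right) \left(-155329 - 92105\right) = 405 - 312361 \left(-247434\right) = 405 - -77288731674 = 405 + 77288731674 = 77288732079$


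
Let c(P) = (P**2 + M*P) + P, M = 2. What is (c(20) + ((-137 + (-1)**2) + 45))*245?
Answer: 90405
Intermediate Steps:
c(P) = P**2 + 3*P (c(P) = (P**2 + 2*P) + P = P**2 + 3*P)
(c(20) + ((-137 + (-1)**2) + 45))*245 = (20*(3 + 20) + ((-137 + (-1)**2) + 45))*245 = (20*23 + ((-137 + 1) + 45))*245 = (460 + (-136 + 45))*245 = (460 - 91)*245 = 369*245 = 90405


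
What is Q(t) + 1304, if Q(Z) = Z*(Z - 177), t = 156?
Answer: -1972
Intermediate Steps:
Q(Z) = Z*(-177 + Z)
Q(t) + 1304 = 156*(-177 + 156) + 1304 = 156*(-21) + 1304 = -3276 + 1304 = -1972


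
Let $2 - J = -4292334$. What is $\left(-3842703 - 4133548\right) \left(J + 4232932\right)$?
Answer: $-67999677410268$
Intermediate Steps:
$J = 4292336$ ($J = 2 - -4292334 = 2 + 4292334 = 4292336$)
$\left(-3842703 - 4133548\right) \left(J + 4232932\right) = \left(-3842703 - 4133548\right) \left(4292336 + 4232932\right) = \left(-7976251\right) 8525268 = -67999677410268$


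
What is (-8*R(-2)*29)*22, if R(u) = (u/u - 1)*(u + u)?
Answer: 0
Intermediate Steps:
R(u) = 0 (R(u) = (1 - 1)*(2*u) = 0*(2*u) = 0)
(-8*R(-2)*29)*22 = (-8*0*29)*22 = (0*29)*22 = 0*22 = 0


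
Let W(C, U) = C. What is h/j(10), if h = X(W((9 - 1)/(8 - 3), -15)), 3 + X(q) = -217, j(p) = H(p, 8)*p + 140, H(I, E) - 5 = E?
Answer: -22/27 ≈ -0.81481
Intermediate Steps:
H(I, E) = 5 + E
j(p) = 140 + 13*p (j(p) = (5 + 8)*p + 140 = 13*p + 140 = 140 + 13*p)
X(q) = -220 (X(q) = -3 - 217 = -220)
h = -220
h/j(10) = -220/(140 + 13*10) = -220/(140 + 130) = -220/270 = -220*1/270 = -22/27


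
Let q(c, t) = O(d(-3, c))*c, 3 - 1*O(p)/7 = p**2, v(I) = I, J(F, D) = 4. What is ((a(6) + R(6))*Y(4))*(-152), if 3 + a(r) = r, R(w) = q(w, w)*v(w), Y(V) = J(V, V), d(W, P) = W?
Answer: 917472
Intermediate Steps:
O(p) = 21 - 7*p**2
Y(V) = 4
q(c, t) = -42*c (q(c, t) = (21 - 7*(-3)**2)*c = (21 - 7*9)*c = (21 - 63)*c = -42*c)
R(w) = -42*w**2 (R(w) = (-42*w)*w = -42*w**2)
a(r) = -3 + r
((a(6) + R(6))*Y(4))*(-152) = (((-3 + 6) - 42*6**2)*4)*(-152) = ((3 - 42*36)*4)*(-152) = ((3 - 1512)*4)*(-152) = -1509*4*(-152) = -6036*(-152) = 917472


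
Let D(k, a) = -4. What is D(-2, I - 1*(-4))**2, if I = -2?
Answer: 16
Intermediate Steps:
D(-2, I - 1*(-4))**2 = (-4)**2 = 16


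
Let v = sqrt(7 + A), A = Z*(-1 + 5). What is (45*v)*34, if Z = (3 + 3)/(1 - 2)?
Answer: 1530*I*sqrt(17) ≈ 6308.4*I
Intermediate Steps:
Z = -6 (Z = 6/(-1) = 6*(-1) = -6)
A = -24 (A = -6*(-1 + 5) = -6*4 = -24)
v = I*sqrt(17) (v = sqrt(7 - 24) = sqrt(-17) = I*sqrt(17) ≈ 4.1231*I)
(45*v)*34 = (45*(I*sqrt(17)))*34 = (45*I*sqrt(17))*34 = 1530*I*sqrt(17)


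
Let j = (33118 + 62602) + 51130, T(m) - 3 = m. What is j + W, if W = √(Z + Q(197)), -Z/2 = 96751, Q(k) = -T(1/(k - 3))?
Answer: 146850 + I*√7282754374/194 ≈ 1.4685e+5 + 439.89*I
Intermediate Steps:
T(m) = 3 + m
Q(k) = -3 - 1/(-3 + k) (Q(k) = -(3 + 1/(k - 3)) = -(3 + 1/(-3 + k)) = -3 - 1/(-3 + k))
Z = -193502 (Z = -2*96751 = -193502)
W = I*√7282754374/194 (W = √(-193502 + (8 - 3*197)/(-3 + 197)) = √(-193502 + (8 - 591)/194) = √(-193502 + (1/194)*(-583)) = √(-193502 - 583/194) = √(-37539971/194) = I*√7282754374/194 ≈ 439.89*I)
j = 146850 (j = 95720 + 51130 = 146850)
j + W = 146850 + I*√7282754374/194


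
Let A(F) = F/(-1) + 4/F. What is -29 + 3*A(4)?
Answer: -38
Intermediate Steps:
A(F) = -F + 4/F (A(F) = F*(-1) + 4/F = -F + 4/F)
-29 + 3*A(4) = -29 + 3*(-1*4 + 4/4) = -29 + 3*(-4 + 4*(1/4)) = -29 + 3*(-4 + 1) = -29 + 3*(-3) = -29 - 9 = -38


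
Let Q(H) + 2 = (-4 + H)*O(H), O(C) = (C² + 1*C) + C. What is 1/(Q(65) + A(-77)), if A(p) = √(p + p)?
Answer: 265653/70571516563 - I*√154/70571516563 ≈ 3.7643e-6 - 1.7585e-10*I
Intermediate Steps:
O(C) = C² + 2*C (O(C) = (C² + C) + C = (C + C²) + C = C² + 2*C)
A(p) = √2*√p (A(p) = √(2*p) = √2*√p)
Q(H) = -2 + H*(-4 + H)*(2 + H) (Q(H) = -2 + (-4 + H)*(H*(2 + H)) = -2 + H*(-4 + H)*(2 + H))
1/(Q(65) + A(-77)) = 1/((-2 + 65³ - 8*65 - 2*65²) + √2*√(-77)) = 1/((-2 + 274625 - 520 - 2*4225) + √2*(I*√77)) = 1/((-2 + 274625 - 520 - 8450) + I*√154) = 1/(265653 + I*√154)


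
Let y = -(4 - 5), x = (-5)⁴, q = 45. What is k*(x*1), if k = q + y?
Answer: 28750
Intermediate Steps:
x = 625
y = 1 (y = -1*(-1) = 1)
k = 46 (k = 45 + 1 = 46)
k*(x*1) = 46*(625*1) = 46*625 = 28750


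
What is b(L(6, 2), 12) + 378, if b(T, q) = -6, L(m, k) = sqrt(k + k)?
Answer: 372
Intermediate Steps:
L(m, k) = sqrt(2)*sqrt(k) (L(m, k) = sqrt(2*k) = sqrt(2)*sqrt(k))
b(L(6, 2), 12) + 378 = -6 + 378 = 372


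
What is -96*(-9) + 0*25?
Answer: 864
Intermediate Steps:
-96*(-9) + 0*25 = 864 + 0 = 864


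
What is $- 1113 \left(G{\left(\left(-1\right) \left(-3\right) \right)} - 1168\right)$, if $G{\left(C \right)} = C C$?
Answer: $1289967$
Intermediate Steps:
$G{\left(C \right)} = C^{2}$
$- 1113 \left(G{\left(\left(-1\right) \left(-3\right) \right)} - 1168\right) = - 1113 \left(\left(\left(-1\right) \left(-3\right)\right)^{2} - 1168\right) = - 1113 \left(3^{2} - 1168\right) = - 1113 \left(9 - 1168\right) = \left(-1113\right) \left(-1159\right) = 1289967$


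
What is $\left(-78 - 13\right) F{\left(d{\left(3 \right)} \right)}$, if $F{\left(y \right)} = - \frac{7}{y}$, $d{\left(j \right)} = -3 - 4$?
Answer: $-91$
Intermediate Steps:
$d{\left(j \right)} = -7$
$\left(-78 - 13\right) F{\left(d{\left(3 \right)} \right)} = \left(-78 - 13\right) \left(- \frac{7}{-7}\right) = - 91 \left(\left(-7\right) \left(- \frac{1}{7}\right)\right) = \left(-91\right) 1 = -91$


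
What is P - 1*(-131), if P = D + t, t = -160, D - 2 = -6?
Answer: -33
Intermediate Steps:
D = -4 (D = 2 - 6 = -4)
P = -164 (P = -4 - 160 = -164)
P - 1*(-131) = -164 - 1*(-131) = -164 + 131 = -33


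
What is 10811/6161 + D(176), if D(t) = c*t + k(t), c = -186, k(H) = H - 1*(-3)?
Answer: -200572866/6161 ≈ -32555.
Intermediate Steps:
k(H) = 3 + H (k(H) = H + 3 = 3 + H)
D(t) = 3 - 185*t (D(t) = -186*t + (3 + t) = 3 - 185*t)
10811/6161 + D(176) = 10811/6161 + (3 - 185*176) = 10811*(1/6161) + (3 - 32560) = 10811/6161 - 32557 = -200572866/6161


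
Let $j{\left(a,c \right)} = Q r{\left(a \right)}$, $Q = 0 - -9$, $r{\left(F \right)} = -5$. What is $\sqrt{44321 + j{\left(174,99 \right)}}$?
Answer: $2 \sqrt{11069} \approx 210.42$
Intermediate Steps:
$Q = 9$ ($Q = 0 + 9 = 9$)
$j{\left(a,c \right)} = -45$ ($j{\left(a,c \right)} = 9 \left(-5\right) = -45$)
$\sqrt{44321 + j{\left(174,99 \right)}} = \sqrt{44321 - 45} = \sqrt{44276} = 2 \sqrt{11069}$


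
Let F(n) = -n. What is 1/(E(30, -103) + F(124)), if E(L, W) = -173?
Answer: -1/297 ≈ -0.0033670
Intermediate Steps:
1/(E(30, -103) + F(124)) = 1/(-173 - 1*124) = 1/(-173 - 124) = 1/(-297) = -1/297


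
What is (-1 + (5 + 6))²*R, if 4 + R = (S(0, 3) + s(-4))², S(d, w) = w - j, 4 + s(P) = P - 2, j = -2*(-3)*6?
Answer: 184500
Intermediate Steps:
j = 36 (j = 6*6 = 36)
s(P) = -6 + P (s(P) = -4 + (P - 2) = -4 + (-2 + P) = -6 + P)
S(d, w) = -36 + w (S(d, w) = w - 1*36 = w - 36 = -36 + w)
R = 1845 (R = -4 + ((-36 + 3) + (-6 - 4))² = -4 + (-33 - 10)² = -4 + (-43)² = -4 + 1849 = 1845)
(-1 + (5 + 6))²*R = (-1 + (5 + 6))²*1845 = (-1 + 11)²*1845 = 10²*1845 = 100*1845 = 184500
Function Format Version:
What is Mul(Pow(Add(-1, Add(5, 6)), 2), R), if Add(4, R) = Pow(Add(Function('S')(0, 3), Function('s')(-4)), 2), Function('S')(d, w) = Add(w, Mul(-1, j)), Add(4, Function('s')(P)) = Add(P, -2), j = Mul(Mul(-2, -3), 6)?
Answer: 184500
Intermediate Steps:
j = 36 (j = Mul(6, 6) = 36)
Function('s')(P) = Add(-6, P) (Function('s')(P) = Add(-4, Add(P, -2)) = Add(-4, Add(-2, P)) = Add(-6, P))
Function('S')(d, w) = Add(-36, w) (Function('S')(d, w) = Add(w, Mul(-1, 36)) = Add(w, -36) = Add(-36, w))
R = 1845 (R = Add(-4, Pow(Add(Add(-36, 3), Add(-6, -4)), 2)) = Add(-4, Pow(Add(-33, -10), 2)) = Add(-4, Pow(-43, 2)) = Add(-4, 1849) = 1845)
Mul(Pow(Add(-1, Add(5, 6)), 2), R) = Mul(Pow(Add(-1, Add(5, 6)), 2), 1845) = Mul(Pow(Add(-1, 11), 2), 1845) = Mul(Pow(10, 2), 1845) = Mul(100, 1845) = 184500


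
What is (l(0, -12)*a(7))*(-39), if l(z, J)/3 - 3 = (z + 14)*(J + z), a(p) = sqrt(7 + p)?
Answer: 19305*sqrt(14) ≈ 72233.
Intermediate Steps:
l(z, J) = 9 + 3*(14 + z)*(J + z) (l(z, J) = 9 + 3*((z + 14)*(J + z)) = 9 + 3*((14 + z)*(J + z)) = 9 + 3*(14 + z)*(J + z))
(l(0, -12)*a(7))*(-39) = ((9 + 3*0**2 + 42*(-12) + 42*0 + 3*(-12)*0)*sqrt(7 + 7))*(-39) = ((9 + 3*0 - 504 + 0 + 0)*sqrt(14))*(-39) = ((9 + 0 - 504 + 0 + 0)*sqrt(14))*(-39) = -495*sqrt(14)*(-39) = 19305*sqrt(14)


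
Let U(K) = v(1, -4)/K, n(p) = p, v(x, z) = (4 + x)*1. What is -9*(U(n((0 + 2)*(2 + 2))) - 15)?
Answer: 1035/8 ≈ 129.38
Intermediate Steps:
v(x, z) = 4 + x
U(K) = 5/K (U(K) = (4 + 1)/K = 5/K)
-9*(U(n((0 + 2)*(2 + 2))) - 15) = -9*(5/(((0 + 2)*(2 + 2))) - 15) = -9*(5/((2*4)) - 15) = -9*(5/8 - 15) = -9*(-115/8) = 1035/8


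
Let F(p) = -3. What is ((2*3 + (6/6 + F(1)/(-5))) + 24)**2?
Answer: 24964/25 ≈ 998.56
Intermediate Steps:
((2*3 + (6/6 + F(1)/(-5))) + 24)**2 = ((2*3 + (6/6 - 3/(-5))) + 24)**2 = ((6 + (6*(1/6) - 3*(-1/5))) + 24)**2 = ((6 + (1 + 3/5)) + 24)**2 = ((6 + 8/5) + 24)**2 = (38/5 + 24)**2 = (158/5)**2 = 24964/25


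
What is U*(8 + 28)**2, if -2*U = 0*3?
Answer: 0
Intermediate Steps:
U = 0 (U = -0*3 = -1/2*0 = 0)
U*(8 + 28)**2 = 0*(8 + 28)**2 = 0*36**2 = 0*1296 = 0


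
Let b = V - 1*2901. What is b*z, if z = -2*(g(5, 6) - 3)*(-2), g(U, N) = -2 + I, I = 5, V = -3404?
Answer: 0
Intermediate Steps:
g(U, N) = 3 (g(U, N) = -2 + 5 = 3)
b = -6305 (b = -3404 - 1*2901 = -3404 - 2901 = -6305)
z = 0 (z = -2*(3 - 3)*(-2) = -2*0*(-2) = 0*(-2) = 0)
b*z = -6305*0 = 0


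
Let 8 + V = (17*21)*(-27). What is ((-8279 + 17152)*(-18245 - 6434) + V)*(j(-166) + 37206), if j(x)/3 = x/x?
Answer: -8148265478526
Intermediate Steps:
V = -9647 (V = -8 + (17*21)*(-27) = -8 + 357*(-27) = -8 - 9639 = -9647)
j(x) = 3 (j(x) = 3*(x/x) = 3*1 = 3)
((-8279 + 17152)*(-18245 - 6434) + V)*(j(-166) + 37206) = ((-8279 + 17152)*(-18245 - 6434) - 9647)*(3 + 37206) = (8873*(-24679) - 9647)*37209 = (-218976767 - 9647)*37209 = -218986414*37209 = -8148265478526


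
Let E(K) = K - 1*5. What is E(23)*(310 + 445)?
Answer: 13590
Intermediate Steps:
E(K) = -5 + K (E(K) = K - 5 = -5 + K)
E(23)*(310 + 445) = (-5 + 23)*(310 + 445) = 18*755 = 13590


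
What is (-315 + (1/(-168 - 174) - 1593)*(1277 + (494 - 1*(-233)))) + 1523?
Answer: -181896682/57 ≈ -3.1912e+6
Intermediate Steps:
(-315 + (1/(-168 - 174) - 1593)*(1277 + (494 - 1*(-233)))) + 1523 = (-315 + (1/(-342) - 1593)*(1277 + (494 + 233))) + 1523 = (-315 + (-1/342 - 1593)*(1277 + 727)) + 1523 = (-315 - 544807/342*2004) + 1523 = (-315 - 181965538/57) + 1523 = -181983493/57 + 1523 = -181896682/57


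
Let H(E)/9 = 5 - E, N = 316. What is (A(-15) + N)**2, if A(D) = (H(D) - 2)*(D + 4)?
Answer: 2696164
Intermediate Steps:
H(E) = 45 - 9*E (H(E) = 9*(5 - E) = 45 - 9*E)
A(D) = (4 + D)*(43 - 9*D) (A(D) = ((45 - 9*D) - 2)*(D + 4) = (43 - 9*D)*(4 + D) = (4 + D)*(43 - 9*D))
(A(-15) + N)**2 = ((172 - 9*(-15)**2 + 7*(-15)) + 316)**2 = ((172 - 9*225 - 105) + 316)**2 = ((172 - 2025 - 105) + 316)**2 = (-1958 + 316)**2 = (-1642)**2 = 2696164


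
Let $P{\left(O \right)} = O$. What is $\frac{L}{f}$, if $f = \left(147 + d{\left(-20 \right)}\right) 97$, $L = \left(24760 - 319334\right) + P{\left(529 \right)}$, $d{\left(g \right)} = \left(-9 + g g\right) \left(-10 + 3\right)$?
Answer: $\frac{58809}{50246} \approx 1.1704$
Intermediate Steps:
$d{\left(g \right)} = 63 - 7 g^{2}$ ($d{\left(g \right)} = \left(-9 + g^{2}\right) \left(-7\right) = 63 - 7 g^{2}$)
$L = -294045$ ($L = \left(24760 - 319334\right) + 529 = -294574 + 529 = -294045$)
$f = -251230$ ($f = \left(147 + \left(63 - 7 \left(-20\right)^{2}\right)\right) 97 = \left(147 + \left(63 - 2800\right)\right) 97 = \left(147 - 2737\right) 97 = \left(-2590\right) 97 = -251230$)
$\frac{L}{f} = - \frac{294045}{-251230} = \left(-294045\right) \left(- \frac{1}{251230}\right) = \frac{58809}{50246}$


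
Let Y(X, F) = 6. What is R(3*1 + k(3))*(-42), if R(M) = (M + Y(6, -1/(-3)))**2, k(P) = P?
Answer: -6048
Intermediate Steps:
R(M) = (6 + M)**2 (R(M) = (M + 6)**2 = (6 + M)**2)
R(3*1 + k(3))*(-42) = (6 + (3*1 + 3))**2*(-42) = (6 + (3 + 3))**2*(-42) = (6 + 6)**2*(-42) = 12**2*(-42) = 144*(-42) = -6048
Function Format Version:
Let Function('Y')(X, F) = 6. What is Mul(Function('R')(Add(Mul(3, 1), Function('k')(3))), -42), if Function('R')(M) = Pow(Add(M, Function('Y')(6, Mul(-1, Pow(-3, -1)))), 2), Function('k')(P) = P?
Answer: -6048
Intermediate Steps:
Function('R')(M) = Pow(Add(6, M), 2) (Function('R')(M) = Pow(Add(M, 6), 2) = Pow(Add(6, M), 2))
Mul(Function('R')(Add(Mul(3, 1), Function('k')(3))), -42) = Mul(Pow(Add(6, Add(Mul(3, 1), 3)), 2), -42) = Mul(Pow(Add(6, Add(3, 3)), 2), -42) = Mul(Pow(Add(6, 6), 2), -42) = Mul(Pow(12, 2), -42) = Mul(144, -42) = -6048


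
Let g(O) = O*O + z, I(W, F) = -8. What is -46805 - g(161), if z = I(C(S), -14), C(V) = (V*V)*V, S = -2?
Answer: -72718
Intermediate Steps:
C(V) = V³ (C(V) = V²*V = V³)
z = -8
g(O) = -8 + O² (g(O) = O*O - 8 = O² - 8 = -8 + O²)
-46805 - g(161) = -46805 - (-8 + 161²) = -46805 - (-8 + 25921) = -46805 - 1*25913 = -46805 - 25913 = -72718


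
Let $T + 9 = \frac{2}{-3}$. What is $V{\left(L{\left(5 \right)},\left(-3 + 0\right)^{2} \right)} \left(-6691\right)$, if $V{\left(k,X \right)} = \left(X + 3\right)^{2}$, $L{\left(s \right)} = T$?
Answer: $-963504$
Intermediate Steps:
$T = - \frac{29}{3}$ ($T = -9 + \frac{2}{-3} = -9 + 2 \left(- \frac{1}{3}\right) = -9 - \frac{2}{3} = - \frac{29}{3} \approx -9.6667$)
$L{\left(s \right)} = - \frac{29}{3}$
$V{\left(k,X \right)} = \left(3 + X\right)^{2}$
$V{\left(L{\left(5 \right)},\left(-3 + 0\right)^{2} \right)} \left(-6691\right) = \left(3 + \left(-3 + 0\right)^{2}\right)^{2} \left(-6691\right) = \left(3 + \left(-3\right)^{2}\right)^{2} \left(-6691\right) = \left(3 + 9\right)^{2} \left(-6691\right) = 12^{2} \left(-6691\right) = 144 \left(-6691\right) = -963504$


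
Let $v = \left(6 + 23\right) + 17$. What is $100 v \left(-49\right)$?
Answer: $-225400$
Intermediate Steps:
$v = 46$ ($v = 29 + 17 = 46$)
$100 v \left(-49\right) = 100 \cdot 46 \left(-49\right) = 4600 \left(-49\right) = -225400$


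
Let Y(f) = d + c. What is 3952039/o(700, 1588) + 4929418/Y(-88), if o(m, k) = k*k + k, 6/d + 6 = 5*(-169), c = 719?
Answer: 1512518731182719/220561926788 ≈ 6857.6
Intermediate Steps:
d = -6/851 (d = 6/(-6 + 5*(-169)) = 6/(-6 - 845) = 6/(-851) = 6*(-1/851) = -6/851 ≈ -0.0070505)
Y(f) = 611863/851 (Y(f) = -6/851 + 719 = 611863/851)
o(m, k) = k + k**2 (o(m, k) = k**2 + k = k + k**2)
3952039/o(700, 1588) + 4929418/Y(-88) = 3952039/((1588*(1 + 1588))) + 4929418/(611863/851) = 3952039/((1588*1589)) + 4929418*(851/611863) = 3952039/2523332 + 4194934718/611863 = 3952039*(1/2523332) + 4194934718/611863 = 564577/360476 + 4194934718/611863 = 1512518731182719/220561926788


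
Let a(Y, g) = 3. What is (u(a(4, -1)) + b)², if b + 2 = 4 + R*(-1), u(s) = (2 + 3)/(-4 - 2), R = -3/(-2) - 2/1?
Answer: 25/9 ≈ 2.7778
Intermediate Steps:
R = -½ (R = -3*(-½) - 2*1 = 3/2 - 2 = -½ ≈ -0.50000)
u(s) = -⅚ (u(s) = 5/(-6) = 5*(-⅙) = -⅚)
b = 5/2 (b = -2 + (4 - ½*(-1)) = -2 + (4 + ½) = -2 + 9/2 = 5/2 ≈ 2.5000)
(u(a(4, -1)) + b)² = (-⅚ + 5/2)² = (5/3)² = 25/9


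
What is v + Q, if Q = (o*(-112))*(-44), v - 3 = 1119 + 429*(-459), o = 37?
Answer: -13453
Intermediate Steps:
v = -195789 (v = 3 + (1119 + 429*(-459)) = 3 + (1119 - 196911) = 3 - 195792 = -195789)
Q = 182336 (Q = (37*(-112))*(-44) = -4144*(-44) = 182336)
v + Q = -195789 + 182336 = -13453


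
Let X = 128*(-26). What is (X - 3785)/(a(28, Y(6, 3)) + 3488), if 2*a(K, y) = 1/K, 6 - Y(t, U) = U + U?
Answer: -398328/195329 ≈ -2.0393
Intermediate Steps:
Y(t, U) = 6 - 2*U (Y(t, U) = 6 - (U + U) = 6 - 2*U)
X = -3328
a(K, y) = 1/(2*K)
(X - 3785)/(a(28, Y(6, 3)) + 3488) = (-3328 - 3785)/((½)/28 + 3488) = -7113/((½)*(1/28) + 3488) = -7113/(1/56 + 3488) = -7113/195329/56 = -7113*56/195329 = -398328/195329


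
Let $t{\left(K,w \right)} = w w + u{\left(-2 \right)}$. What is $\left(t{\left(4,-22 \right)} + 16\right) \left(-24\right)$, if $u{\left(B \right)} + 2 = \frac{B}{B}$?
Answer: $-11976$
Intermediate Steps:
$u{\left(B \right)} = -1$ ($u{\left(B \right)} = -2 + \frac{B}{B} = -2 + 1 = -1$)
$t{\left(K,w \right)} = -1 + w^{2}$ ($t{\left(K,w \right)} = w w - 1 = w^{2} - 1 = -1 + w^{2}$)
$\left(t{\left(4,-22 \right)} + 16\right) \left(-24\right) = \left(\left(-1 + \left(-22\right)^{2}\right) + 16\right) \left(-24\right) = \left(\left(-1 + 484\right) + 16\right) \left(-24\right) = \left(483 + 16\right) \left(-24\right) = 499 \left(-24\right) = -11976$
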